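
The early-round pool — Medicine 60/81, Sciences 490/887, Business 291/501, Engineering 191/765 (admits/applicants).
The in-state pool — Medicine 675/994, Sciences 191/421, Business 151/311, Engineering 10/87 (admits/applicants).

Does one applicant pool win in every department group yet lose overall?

Yes

Medicine: the early-round pool 60/81 = 74.1%, the in-state pool 675/994 = 67.9% → the early-round pool
Sciences: the early-round pool 490/887 = 55.2%, the in-state pool 191/421 = 45.4% → the early-round pool
Business: the early-round pool 291/501 = 58.1%, the in-state pool 151/311 = 48.6% → the early-round pool
Engineering: the early-round pool 191/765 = 25.0%, the in-state pool 10/87 = 11.5% → the early-round pool
Overall: the early-round pool 1032/2234 = 46.2%, the in-state pool 1027/1813 = 56.6% → the in-state pool
The early-round pool wins each department group but the in-state pool wins overall — the comparison reverses. The early-round pool's applicants skew toward Engineering, which has a lower base rate.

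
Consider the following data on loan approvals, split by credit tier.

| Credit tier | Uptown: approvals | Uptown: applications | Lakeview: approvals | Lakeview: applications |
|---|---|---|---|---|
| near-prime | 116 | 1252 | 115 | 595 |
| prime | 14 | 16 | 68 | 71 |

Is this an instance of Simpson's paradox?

No

Near-prime: Uptown 116/1252 = 9.3%, Lakeview 115/595 = 19.3% → Lakeview
Prime: Uptown 14/16 = 87.5%, Lakeview 68/71 = 95.8% → Lakeview
Overall: Uptown 130/1268 = 10.3%, Lakeview 183/666 = 27.5% → Lakeview
Lakeview wins overall and in every credit group — no reversal.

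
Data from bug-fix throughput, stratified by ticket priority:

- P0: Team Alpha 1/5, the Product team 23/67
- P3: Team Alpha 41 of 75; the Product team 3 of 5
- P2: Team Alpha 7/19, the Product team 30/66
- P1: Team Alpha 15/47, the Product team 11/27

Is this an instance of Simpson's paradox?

Yes

P0: Team Alpha 1/5 = 20.0%, the Product team 23/67 = 34.3% → the Product team
P3: Team Alpha 41/75 = 54.7%, the Product team 3/5 = 60.0% → the Product team
P2: Team Alpha 7/19 = 36.8%, the Product team 30/66 = 45.5% → the Product team
P1: Team Alpha 15/47 = 31.9%, the Product team 11/27 = 40.7% → the Product team
Overall: Team Alpha 64/146 = 43.8%, the Product team 67/165 = 40.6% → Team Alpha
The Product team wins each ticket group but Team Alpha wins overall — the comparison reverses. The Product team's tickets skew toward P0, which has a lower base rate.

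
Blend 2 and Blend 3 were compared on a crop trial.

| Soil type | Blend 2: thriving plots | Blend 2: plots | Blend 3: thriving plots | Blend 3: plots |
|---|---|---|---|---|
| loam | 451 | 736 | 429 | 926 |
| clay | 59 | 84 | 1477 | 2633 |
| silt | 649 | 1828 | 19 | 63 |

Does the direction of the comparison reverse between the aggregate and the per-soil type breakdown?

Loam: Blend 2 451/736 = 61.3%, Blend 3 429/926 = 46.3% → Blend 2
Clay: Blend 2 59/84 = 70.2%, Blend 3 1477/2633 = 56.1% → Blend 2
Silt: Blend 2 649/1828 = 35.5%, Blend 3 19/63 = 30.2% → Blend 2
Overall: Blend 2 1159/2648 = 43.8%, Blend 3 1925/3622 = 53.1% → Blend 3
Blend 2 wins each soil group but Blend 3 wins overall — the comparison reverses. Blend 2's plots skew toward silt, which has a lower base rate.

Yes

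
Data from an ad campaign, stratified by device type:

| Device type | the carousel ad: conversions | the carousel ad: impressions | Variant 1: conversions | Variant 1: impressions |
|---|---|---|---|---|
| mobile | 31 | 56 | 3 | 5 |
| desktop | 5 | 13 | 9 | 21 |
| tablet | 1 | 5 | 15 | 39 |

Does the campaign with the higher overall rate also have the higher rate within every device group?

No

Mobile: the carousel ad 31/56 = 55.4%, Variant 1 3/5 = 60.0% → Variant 1
Desktop: the carousel ad 5/13 = 38.5%, Variant 1 9/21 = 42.9% → Variant 1
Tablet: the carousel ad 1/5 = 20.0%, Variant 1 15/39 = 38.5% → Variant 1
Overall: the carousel ad 37/74 = 50.0%, Variant 1 27/65 = 41.5% → the carousel ad
Variant 1 wins each device group but the carousel ad wins overall — the comparison reverses. Variant 1's impressions skew toward tablet, which has a lower base rate.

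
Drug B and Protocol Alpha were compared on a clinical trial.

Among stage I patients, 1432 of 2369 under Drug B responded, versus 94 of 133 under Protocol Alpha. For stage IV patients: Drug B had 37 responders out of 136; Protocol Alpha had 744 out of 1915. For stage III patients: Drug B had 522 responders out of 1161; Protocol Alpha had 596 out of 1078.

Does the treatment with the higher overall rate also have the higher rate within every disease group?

No

Stage I: Drug B 1432/2369 = 60.4%, Protocol Alpha 94/133 = 70.7% → Protocol Alpha
Stage IV: Drug B 37/136 = 27.2%, Protocol Alpha 744/1915 = 38.9% → Protocol Alpha
Stage III: Drug B 522/1161 = 45.0%, Protocol Alpha 596/1078 = 55.3% → Protocol Alpha
Overall: Drug B 1991/3666 = 54.3%, Protocol Alpha 1434/3126 = 45.9% → Drug B
Protocol Alpha wins each disease group but Drug B wins overall — the comparison reverses. Protocol Alpha's patients skew toward stage IV, which has a lower base rate.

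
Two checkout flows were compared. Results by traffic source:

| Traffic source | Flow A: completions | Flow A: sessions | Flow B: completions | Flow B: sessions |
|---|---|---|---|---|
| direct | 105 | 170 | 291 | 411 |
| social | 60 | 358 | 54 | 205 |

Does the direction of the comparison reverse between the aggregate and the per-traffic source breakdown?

No

Direct: Flow A 105/170 = 61.8%, Flow B 291/411 = 70.8% → Flow B
Social: Flow A 60/358 = 16.8%, Flow B 54/205 = 26.3% → Flow B
Overall: Flow A 165/528 = 31.2%, Flow B 345/616 = 56.0% → Flow B
Flow B wins overall and in every traffic group — no reversal.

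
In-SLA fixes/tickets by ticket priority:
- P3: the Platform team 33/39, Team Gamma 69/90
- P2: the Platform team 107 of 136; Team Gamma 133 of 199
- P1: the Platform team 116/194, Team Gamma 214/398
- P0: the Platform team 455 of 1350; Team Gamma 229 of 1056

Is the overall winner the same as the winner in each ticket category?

Yes

P3: the Platform team 33/39 = 84.6%, Team Gamma 69/90 = 76.7% → the Platform team
P2: the Platform team 107/136 = 78.7%, Team Gamma 133/199 = 66.8% → the Platform team
P1: the Platform team 116/194 = 59.8%, Team Gamma 214/398 = 53.8% → the Platform team
P0: the Platform team 455/1350 = 33.7%, Team Gamma 229/1056 = 21.7% → the Platform team
Overall: the Platform team 711/1719 = 41.4%, Team Gamma 645/1743 = 37.0% → the Platform team
The Platform team wins overall and in every ticket group — no reversal.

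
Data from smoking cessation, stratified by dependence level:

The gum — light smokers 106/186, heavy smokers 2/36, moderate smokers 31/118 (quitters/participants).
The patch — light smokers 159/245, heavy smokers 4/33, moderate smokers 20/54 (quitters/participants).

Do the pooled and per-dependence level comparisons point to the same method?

Light smokers: the gum 106/186 = 57.0%, the patch 159/245 = 64.9% → the patch
Heavy smokers: the gum 2/36 = 5.6%, the patch 4/33 = 12.1% → the patch
Moderate smokers: the gum 31/118 = 26.3%, the patch 20/54 = 37.0% → the patch
Overall: the gum 139/340 = 40.9%, the patch 183/332 = 55.1% → the patch
The patch wins overall and in every dependence group — no reversal.

Yes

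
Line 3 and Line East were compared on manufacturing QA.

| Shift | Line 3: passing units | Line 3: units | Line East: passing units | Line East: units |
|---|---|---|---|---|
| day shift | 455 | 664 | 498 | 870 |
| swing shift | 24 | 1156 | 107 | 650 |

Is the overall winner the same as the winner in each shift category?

No

Day shift: Line 3 455/664 = 68.5%, Line East 498/870 = 57.2% → Line 3
Swing shift: Line 3 24/1156 = 2.1%, Line East 107/650 = 16.5% → Line East
Overall: Line 3 479/1820 = 26.3%, Line East 605/1520 = 39.8% → Line East
Neither sweeps: Line 3 wins 1 of 2 groups, Line East wins 1. Line East wins overall but not every group — no Simpson reversal.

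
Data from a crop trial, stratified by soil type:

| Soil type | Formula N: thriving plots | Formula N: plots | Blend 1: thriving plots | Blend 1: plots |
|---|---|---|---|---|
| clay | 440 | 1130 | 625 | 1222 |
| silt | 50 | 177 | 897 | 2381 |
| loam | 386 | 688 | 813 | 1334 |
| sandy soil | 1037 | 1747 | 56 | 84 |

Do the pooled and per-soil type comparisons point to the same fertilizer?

Clay: Formula N 440/1130 = 38.9%, Blend 1 625/1222 = 51.1% → Blend 1
Silt: Formula N 50/177 = 28.2%, Blend 1 897/2381 = 37.7% → Blend 1
Loam: Formula N 386/688 = 56.1%, Blend 1 813/1334 = 60.9% → Blend 1
Sandy soil: Formula N 1037/1747 = 59.4%, Blend 1 56/84 = 66.7% → Blend 1
Overall: Formula N 1913/3742 = 51.1%, Blend 1 2391/5021 = 47.6% → Formula N
Blend 1 wins each soil group but Formula N wins overall — the comparison reverses. Blend 1's plots skew toward silt, which has a lower base rate.

No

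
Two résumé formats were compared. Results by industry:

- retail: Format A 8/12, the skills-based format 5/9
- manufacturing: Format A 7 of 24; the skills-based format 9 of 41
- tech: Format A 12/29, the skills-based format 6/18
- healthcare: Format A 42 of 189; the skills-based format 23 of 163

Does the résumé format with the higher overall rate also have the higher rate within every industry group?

Yes

Retail: Format A 8/12 = 66.7%, the skills-based format 5/9 = 55.6% → Format A
Manufacturing: Format A 7/24 = 29.2%, the skills-based format 9/41 = 22.0% → Format A
Tech: Format A 12/29 = 41.4%, the skills-based format 6/18 = 33.3% → Format A
Healthcare: Format A 42/189 = 22.2%, the skills-based format 23/163 = 14.1% → Format A
Overall: Format A 69/254 = 27.2%, the skills-based format 43/231 = 18.6% → Format A
Format A wins overall and in every industry group — no reversal.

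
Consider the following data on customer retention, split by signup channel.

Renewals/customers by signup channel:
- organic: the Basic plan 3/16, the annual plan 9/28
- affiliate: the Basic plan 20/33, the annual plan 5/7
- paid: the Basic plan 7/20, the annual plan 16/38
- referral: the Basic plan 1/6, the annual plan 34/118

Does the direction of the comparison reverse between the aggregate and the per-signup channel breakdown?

Organic: the Basic plan 3/16 = 18.8%, the annual plan 9/28 = 32.1% → the annual plan
Affiliate: the Basic plan 20/33 = 60.6%, the annual plan 5/7 = 71.4% → the annual plan
Paid: the Basic plan 7/20 = 35.0%, the annual plan 16/38 = 42.1% → the annual plan
Referral: the Basic plan 1/6 = 16.7%, the annual plan 34/118 = 28.8% → the annual plan
Overall: the Basic plan 31/75 = 41.3%, the annual plan 64/191 = 33.5% → the Basic plan
The annual plan wins each signup group but the Basic plan wins overall — the comparison reverses. The annual plan's customers skew toward referral, which has a lower base rate.

Yes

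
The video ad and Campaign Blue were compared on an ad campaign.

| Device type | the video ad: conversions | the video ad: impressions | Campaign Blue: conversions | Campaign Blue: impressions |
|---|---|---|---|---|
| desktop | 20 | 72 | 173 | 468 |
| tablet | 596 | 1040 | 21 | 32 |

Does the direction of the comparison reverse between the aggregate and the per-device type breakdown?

Yes

Desktop: the video ad 20/72 = 27.8%, Campaign Blue 173/468 = 37.0% → Campaign Blue
Tablet: the video ad 596/1040 = 57.3%, Campaign Blue 21/32 = 65.6% → Campaign Blue
Overall: the video ad 616/1112 = 55.4%, Campaign Blue 194/500 = 38.8% → the video ad
Campaign Blue wins each device group but the video ad wins overall — the comparison reverses. Campaign Blue's impressions skew toward desktop, which has a lower base rate.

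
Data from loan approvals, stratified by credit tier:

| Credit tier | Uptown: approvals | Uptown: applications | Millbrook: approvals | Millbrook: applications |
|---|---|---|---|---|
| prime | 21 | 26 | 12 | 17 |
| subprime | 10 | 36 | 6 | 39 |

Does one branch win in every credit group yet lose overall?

No

Prime: Uptown 21/26 = 80.8%, Millbrook 12/17 = 70.6% → Uptown
Subprime: Uptown 10/36 = 27.8%, Millbrook 6/39 = 15.4% → Uptown
Overall: Uptown 31/62 = 50.0%, Millbrook 18/56 = 32.1% → Uptown
Uptown wins overall and in every credit group — no reversal.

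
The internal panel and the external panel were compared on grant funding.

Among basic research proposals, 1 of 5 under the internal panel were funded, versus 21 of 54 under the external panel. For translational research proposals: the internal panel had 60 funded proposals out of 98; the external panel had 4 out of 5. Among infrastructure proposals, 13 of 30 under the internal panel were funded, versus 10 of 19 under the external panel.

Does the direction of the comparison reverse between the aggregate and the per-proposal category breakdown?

Yes

Basic research: the internal panel 1/5 = 20.0%, the external panel 21/54 = 38.9% → the external panel
Translational research: the internal panel 60/98 = 61.2%, the external panel 4/5 = 80.0% → the external panel
Infrastructure: the internal panel 13/30 = 43.3%, the external panel 10/19 = 52.6% → the external panel
Overall: the internal panel 74/133 = 55.6%, the external panel 35/78 = 44.9% → the internal panel
The external panel wins each proposal group but the internal panel wins overall — the comparison reverses. The external panel's proposals skew toward basic research, which has a lower base rate.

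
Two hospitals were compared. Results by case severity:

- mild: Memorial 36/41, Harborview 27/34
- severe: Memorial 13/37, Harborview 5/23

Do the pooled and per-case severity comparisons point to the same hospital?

Yes

Mild: Memorial 36/41 = 87.8%, Harborview 27/34 = 79.4% → Memorial
Severe: Memorial 13/37 = 35.1%, Harborview 5/23 = 21.7% → Memorial
Overall: Memorial 49/78 = 62.8%, Harborview 32/57 = 56.1% → Memorial
Memorial wins overall and in every case group — no reversal.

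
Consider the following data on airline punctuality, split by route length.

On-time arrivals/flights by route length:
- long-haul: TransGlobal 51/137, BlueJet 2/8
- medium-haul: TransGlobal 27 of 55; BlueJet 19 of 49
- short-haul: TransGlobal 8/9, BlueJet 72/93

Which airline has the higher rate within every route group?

TransGlobal

Long-haul: TransGlobal 51/137 = 37.2%, BlueJet 2/8 = 25.0% → TransGlobal
Medium-haul: TransGlobal 27/55 = 49.1%, BlueJet 19/49 = 38.8% → TransGlobal
Short-haul: TransGlobal 8/9 = 88.9%, BlueJet 72/93 = 77.4% → TransGlobal
TransGlobal has the higher rate in all 3 groups.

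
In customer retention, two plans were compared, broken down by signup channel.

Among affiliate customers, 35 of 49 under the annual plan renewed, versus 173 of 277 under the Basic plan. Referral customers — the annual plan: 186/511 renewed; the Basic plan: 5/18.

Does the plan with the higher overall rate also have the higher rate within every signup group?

No

Affiliate: the annual plan 35/49 = 71.4%, the Basic plan 173/277 = 62.5% → the annual plan
Referral: the annual plan 186/511 = 36.4%, the Basic plan 5/18 = 27.8% → the annual plan
Overall: the annual plan 221/560 = 39.5%, the Basic plan 178/295 = 60.3% → the Basic plan
The annual plan wins each signup group but the Basic plan wins overall — the comparison reverses. The annual plan's customers skew toward referral, which has a lower base rate.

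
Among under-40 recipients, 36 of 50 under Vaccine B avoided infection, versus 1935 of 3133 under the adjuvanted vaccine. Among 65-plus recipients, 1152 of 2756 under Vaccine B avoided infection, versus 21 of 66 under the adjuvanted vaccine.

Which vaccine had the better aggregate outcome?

Under-40: Vaccine B 36/50 = 72.0%, the adjuvanted vaccine 1935/3133 = 61.8% → Vaccine B
65-plus: Vaccine B 1152/2756 = 41.8%, the adjuvanted vaccine 21/66 = 31.8% → Vaccine B
Overall: Vaccine B 1188/2806 = 42.3%, the adjuvanted vaccine 1956/3199 = 61.1% → the adjuvanted vaccine
(Vaccine B wins every age group but the adjuvanted vaccine wins overall — Vaccine B's recipients skew toward the low-rate 65-plus group.)

the adjuvanted vaccine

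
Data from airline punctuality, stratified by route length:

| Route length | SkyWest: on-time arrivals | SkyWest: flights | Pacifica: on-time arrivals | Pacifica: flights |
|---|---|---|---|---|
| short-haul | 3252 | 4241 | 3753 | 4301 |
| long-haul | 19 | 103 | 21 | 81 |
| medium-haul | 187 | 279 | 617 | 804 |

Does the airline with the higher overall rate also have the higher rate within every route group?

Short-haul: SkyWest 3252/4241 = 76.7%, Pacifica 3753/4301 = 87.3% → Pacifica
Long-haul: SkyWest 19/103 = 18.4%, Pacifica 21/81 = 25.9% → Pacifica
Medium-haul: SkyWest 187/279 = 67.0%, Pacifica 617/804 = 76.7% → Pacifica
Overall: SkyWest 3458/4623 = 74.8%, Pacifica 4391/5186 = 84.7% → Pacifica
Pacifica wins overall and in every route group — no reversal.

Yes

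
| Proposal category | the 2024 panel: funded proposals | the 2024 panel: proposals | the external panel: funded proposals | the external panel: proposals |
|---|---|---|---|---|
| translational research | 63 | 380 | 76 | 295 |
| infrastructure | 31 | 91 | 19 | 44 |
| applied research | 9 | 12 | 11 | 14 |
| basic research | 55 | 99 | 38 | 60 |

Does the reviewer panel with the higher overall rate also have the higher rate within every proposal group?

Yes

Translational research: the 2024 panel 63/380 = 16.6%, the external panel 76/295 = 25.8% → the external panel
Infrastructure: the 2024 panel 31/91 = 34.1%, the external panel 19/44 = 43.2% → the external panel
Applied research: the 2024 panel 9/12 = 75.0%, the external panel 11/14 = 78.6% → the external panel
Basic research: the 2024 panel 55/99 = 55.6%, the external panel 38/60 = 63.3% → the external panel
Overall: the 2024 panel 158/582 = 27.1%, the external panel 144/413 = 34.9% → the external panel
The external panel wins overall and in every proposal group — no reversal.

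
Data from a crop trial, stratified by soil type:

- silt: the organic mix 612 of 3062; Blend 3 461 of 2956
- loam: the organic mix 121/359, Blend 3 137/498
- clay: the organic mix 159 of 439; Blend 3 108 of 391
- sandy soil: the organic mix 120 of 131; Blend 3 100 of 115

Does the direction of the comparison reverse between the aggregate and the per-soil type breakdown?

No

Silt: the organic mix 612/3062 = 20.0%, Blend 3 461/2956 = 15.6% → the organic mix
Loam: the organic mix 121/359 = 33.7%, Blend 3 137/498 = 27.5% → the organic mix
Clay: the organic mix 159/439 = 36.2%, Blend 3 108/391 = 27.6% → the organic mix
Sandy soil: the organic mix 120/131 = 91.6%, Blend 3 100/115 = 87.0% → the organic mix
Overall: the organic mix 1012/3991 = 25.4%, Blend 3 806/3960 = 20.4% → the organic mix
The organic mix wins overall and in every soil group — no reversal.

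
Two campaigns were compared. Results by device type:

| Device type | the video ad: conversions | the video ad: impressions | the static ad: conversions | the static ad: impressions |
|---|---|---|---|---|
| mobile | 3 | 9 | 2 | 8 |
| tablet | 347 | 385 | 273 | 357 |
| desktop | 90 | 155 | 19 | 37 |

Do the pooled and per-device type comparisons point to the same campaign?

Yes

Mobile: the video ad 3/9 = 33.3%, the static ad 2/8 = 25.0% → the video ad
Tablet: the video ad 347/385 = 90.1%, the static ad 273/357 = 76.5% → the video ad
Desktop: the video ad 90/155 = 58.1%, the static ad 19/37 = 51.4% → the video ad
Overall: the video ad 440/549 = 80.1%, the static ad 294/402 = 73.1% → the video ad
The video ad wins overall and in every device group — no reversal.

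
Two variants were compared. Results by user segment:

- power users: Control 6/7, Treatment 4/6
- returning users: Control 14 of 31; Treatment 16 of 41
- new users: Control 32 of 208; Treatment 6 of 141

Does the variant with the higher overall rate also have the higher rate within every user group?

Power users: Control 6/7 = 85.7%, Treatment 4/6 = 66.7% → Control
Returning users: Control 14/31 = 45.2%, Treatment 16/41 = 39.0% → Control
New users: Control 32/208 = 15.4%, Treatment 6/141 = 4.3% → Control
Overall: Control 52/246 = 21.1%, Treatment 26/188 = 13.8% → Control
Control wins overall and in every user group — no reversal.

Yes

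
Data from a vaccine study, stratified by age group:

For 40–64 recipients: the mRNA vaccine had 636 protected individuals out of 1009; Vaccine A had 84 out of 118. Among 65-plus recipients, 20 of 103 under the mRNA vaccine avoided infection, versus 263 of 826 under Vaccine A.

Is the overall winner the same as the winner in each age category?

40–64: the mRNA vaccine 636/1009 = 63.0%, Vaccine A 84/118 = 71.2% → Vaccine A
65-plus: the mRNA vaccine 20/103 = 19.4%, Vaccine A 263/826 = 31.8% → Vaccine A
Overall: the mRNA vaccine 656/1112 = 59.0%, Vaccine A 347/944 = 36.8% → the mRNA vaccine
Vaccine A wins each age group but the mRNA vaccine wins overall — the comparison reverses. Vaccine A's recipients skew toward 65-plus, which has a lower base rate.

No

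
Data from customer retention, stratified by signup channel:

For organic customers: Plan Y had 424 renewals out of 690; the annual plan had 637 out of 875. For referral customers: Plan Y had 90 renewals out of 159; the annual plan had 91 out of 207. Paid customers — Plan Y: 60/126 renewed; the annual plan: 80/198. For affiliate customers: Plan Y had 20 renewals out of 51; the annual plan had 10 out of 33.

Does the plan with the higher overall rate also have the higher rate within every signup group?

Organic: Plan Y 424/690 = 61.4%, the annual plan 637/875 = 72.8% → the annual plan
Referral: Plan Y 90/159 = 56.6%, the annual plan 91/207 = 44.0% → Plan Y
Paid: Plan Y 60/126 = 47.6%, the annual plan 80/198 = 40.4% → Plan Y
Affiliate: Plan Y 20/51 = 39.2%, the annual plan 10/33 = 30.3% → Plan Y
Overall: Plan Y 594/1026 = 57.9%, the annual plan 818/1313 = 62.3% → the annual plan
Neither sweeps: Plan Y wins 3 of 4 groups, the annual plan wins 1. The annual plan wins overall but not every group — no Simpson reversal.

No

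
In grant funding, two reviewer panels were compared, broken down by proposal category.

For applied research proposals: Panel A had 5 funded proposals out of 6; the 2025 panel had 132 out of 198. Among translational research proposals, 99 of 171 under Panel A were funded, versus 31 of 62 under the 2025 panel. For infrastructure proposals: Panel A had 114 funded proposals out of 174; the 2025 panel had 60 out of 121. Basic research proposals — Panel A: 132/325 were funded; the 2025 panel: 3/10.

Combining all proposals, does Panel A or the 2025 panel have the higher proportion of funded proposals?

Applied research: Panel A 5/6 = 83.3%, the 2025 panel 132/198 = 66.7% → Panel A
Translational research: Panel A 99/171 = 57.9%, the 2025 panel 31/62 = 50.0% → Panel A
Infrastructure: Panel A 114/174 = 65.5%, the 2025 panel 60/121 = 49.6% → Panel A
Basic research: Panel A 132/325 = 40.6%, the 2025 panel 3/10 = 30.0% → Panel A
Overall: Panel A 350/676 = 51.8%, the 2025 panel 226/391 = 57.8% → the 2025 panel
(Panel A wins every proposal group but the 2025 panel wins overall — Panel A's proposals skew toward the low-rate basic research group.)

the 2025 panel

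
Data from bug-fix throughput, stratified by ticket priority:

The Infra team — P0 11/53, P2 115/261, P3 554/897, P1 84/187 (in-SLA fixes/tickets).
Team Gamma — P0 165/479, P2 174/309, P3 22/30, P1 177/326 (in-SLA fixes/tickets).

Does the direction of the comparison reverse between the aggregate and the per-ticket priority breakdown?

Yes

P0: the Infra team 11/53 = 20.8%, Team Gamma 165/479 = 34.4% → Team Gamma
P2: the Infra team 115/261 = 44.1%, Team Gamma 174/309 = 56.3% → Team Gamma
P3: the Infra team 554/897 = 61.8%, Team Gamma 22/30 = 73.3% → Team Gamma
P1: the Infra team 84/187 = 44.9%, Team Gamma 177/326 = 54.3% → Team Gamma
Overall: the Infra team 764/1398 = 54.6%, Team Gamma 538/1144 = 47.0% → the Infra team
Team Gamma wins each ticket group but the Infra team wins overall — the comparison reverses. Team Gamma's tickets skew toward P0, which has a lower base rate.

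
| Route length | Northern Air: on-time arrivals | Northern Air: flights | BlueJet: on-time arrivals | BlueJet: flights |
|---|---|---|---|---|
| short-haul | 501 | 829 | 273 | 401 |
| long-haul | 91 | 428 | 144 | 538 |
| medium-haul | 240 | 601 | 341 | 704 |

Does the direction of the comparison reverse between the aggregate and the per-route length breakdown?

Short-haul: Northern Air 501/829 = 60.4%, BlueJet 273/401 = 68.1% → BlueJet
Long-haul: Northern Air 91/428 = 21.3%, BlueJet 144/538 = 26.8% → BlueJet
Medium-haul: Northern Air 240/601 = 39.9%, BlueJet 341/704 = 48.4% → BlueJet
Overall: Northern Air 832/1858 = 44.8%, BlueJet 758/1643 = 46.1% → BlueJet
BlueJet wins overall and in every route group — no reversal.

No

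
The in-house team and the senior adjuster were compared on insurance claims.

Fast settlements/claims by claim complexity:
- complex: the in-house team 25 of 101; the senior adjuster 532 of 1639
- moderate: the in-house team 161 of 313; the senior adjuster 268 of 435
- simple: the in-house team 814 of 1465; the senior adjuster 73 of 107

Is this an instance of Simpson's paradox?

Yes

Complex: the in-house team 25/101 = 24.8%, the senior adjuster 532/1639 = 32.5% → the senior adjuster
Moderate: the in-house team 161/313 = 51.4%, the senior adjuster 268/435 = 61.6% → the senior adjuster
Simple: the in-house team 814/1465 = 55.6%, the senior adjuster 73/107 = 68.2% → the senior adjuster
Overall: the in-house team 1000/1879 = 53.2%, the senior adjuster 873/2181 = 40.0% → the in-house team
The senior adjuster wins each claim group but the in-house team wins overall — the comparison reverses. The senior adjuster's claims skew toward complex, which has a lower base rate.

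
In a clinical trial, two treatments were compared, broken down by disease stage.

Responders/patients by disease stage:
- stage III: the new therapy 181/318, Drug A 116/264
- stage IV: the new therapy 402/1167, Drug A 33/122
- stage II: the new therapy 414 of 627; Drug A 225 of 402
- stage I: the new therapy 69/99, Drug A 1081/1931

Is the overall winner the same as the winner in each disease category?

Stage III: the new therapy 181/318 = 56.9%, Drug A 116/264 = 43.9% → the new therapy
Stage IV: the new therapy 402/1167 = 34.4%, Drug A 33/122 = 27.0% → the new therapy
Stage II: the new therapy 414/627 = 66.0%, Drug A 225/402 = 56.0% → the new therapy
Stage I: the new therapy 69/99 = 69.7%, Drug A 1081/1931 = 56.0% → the new therapy
Overall: the new therapy 1066/2211 = 48.2%, Drug A 1455/2719 = 53.5% → Drug A
The new therapy wins each disease group but Drug A wins overall — the comparison reverses. The new therapy's patients skew toward stage IV, which has a lower base rate.

No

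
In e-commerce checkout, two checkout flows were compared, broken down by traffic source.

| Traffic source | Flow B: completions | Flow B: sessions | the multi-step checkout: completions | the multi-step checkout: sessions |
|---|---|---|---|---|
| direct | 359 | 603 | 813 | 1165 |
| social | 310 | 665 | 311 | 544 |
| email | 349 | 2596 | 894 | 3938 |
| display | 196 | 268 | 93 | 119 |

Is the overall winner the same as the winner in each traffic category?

Yes

Direct: Flow B 359/603 = 59.5%, the multi-step checkout 813/1165 = 69.8% → the multi-step checkout
Social: Flow B 310/665 = 46.6%, the multi-step checkout 311/544 = 57.2% → the multi-step checkout
Email: Flow B 349/2596 = 13.4%, the multi-step checkout 894/3938 = 22.7% → the multi-step checkout
Display: Flow B 196/268 = 73.1%, the multi-step checkout 93/119 = 78.2% → the multi-step checkout
Overall: Flow B 1214/4132 = 29.4%, the multi-step checkout 2111/5766 = 36.6% → the multi-step checkout
The multi-step checkout wins overall and in every traffic group — no reversal.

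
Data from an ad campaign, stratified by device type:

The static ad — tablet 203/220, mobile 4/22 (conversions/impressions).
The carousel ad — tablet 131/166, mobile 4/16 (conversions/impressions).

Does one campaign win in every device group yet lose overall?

No

Tablet: the static ad 203/220 = 92.3%, the carousel ad 131/166 = 78.9% → the static ad
Mobile: the static ad 4/22 = 18.2%, the carousel ad 4/16 = 25.0% → the carousel ad
Overall: the static ad 207/242 = 85.5%, the carousel ad 135/182 = 74.2% → the static ad
Neither sweeps: the static ad wins 1 of 2 groups, the carousel ad wins 1. The static ad wins overall but not every group — no Simpson reversal.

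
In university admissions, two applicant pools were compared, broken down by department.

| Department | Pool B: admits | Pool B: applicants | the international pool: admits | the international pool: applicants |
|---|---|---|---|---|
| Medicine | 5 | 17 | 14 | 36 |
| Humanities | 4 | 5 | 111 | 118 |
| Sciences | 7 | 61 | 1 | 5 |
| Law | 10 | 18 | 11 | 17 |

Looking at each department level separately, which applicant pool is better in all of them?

the international pool

Medicine: Pool B 5/17 = 29.4%, the international pool 14/36 = 38.9% → the international pool
Humanities: Pool B 4/5 = 80.0%, the international pool 111/118 = 94.1% → the international pool
Sciences: Pool B 7/61 = 11.5%, the international pool 1/5 = 20.0% → the international pool
Law: Pool B 10/18 = 55.6%, the international pool 11/17 = 64.7% → the international pool
The international pool has the higher rate in all 4 groups.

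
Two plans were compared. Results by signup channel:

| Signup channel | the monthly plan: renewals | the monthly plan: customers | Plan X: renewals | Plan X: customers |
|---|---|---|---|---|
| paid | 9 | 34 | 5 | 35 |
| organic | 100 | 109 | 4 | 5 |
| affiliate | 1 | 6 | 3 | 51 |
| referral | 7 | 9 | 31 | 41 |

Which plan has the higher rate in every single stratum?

Paid: the monthly plan 9/34 = 26.5%, Plan X 5/35 = 14.3% → the monthly plan
Organic: the monthly plan 100/109 = 91.7%, Plan X 4/5 = 80.0% → the monthly plan
Affiliate: the monthly plan 1/6 = 16.7%, Plan X 3/51 = 5.9% → the monthly plan
Referral: the monthly plan 7/9 = 77.8%, Plan X 31/41 = 75.6% → the monthly plan
The monthly plan has the higher rate in all 4 groups.

the monthly plan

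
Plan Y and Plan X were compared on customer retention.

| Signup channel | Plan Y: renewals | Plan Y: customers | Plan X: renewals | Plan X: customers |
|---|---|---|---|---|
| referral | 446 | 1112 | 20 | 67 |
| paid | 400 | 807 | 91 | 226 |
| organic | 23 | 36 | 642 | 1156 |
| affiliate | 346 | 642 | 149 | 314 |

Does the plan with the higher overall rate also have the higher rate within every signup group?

Referral: Plan Y 446/1112 = 40.1%, Plan X 20/67 = 29.9% → Plan Y
Paid: Plan Y 400/807 = 49.6%, Plan X 91/226 = 40.3% → Plan Y
Organic: Plan Y 23/36 = 63.9%, Plan X 642/1156 = 55.5% → Plan Y
Affiliate: Plan Y 346/642 = 53.9%, Plan X 149/314 = 47.5% → Plan Y
Overall: Plan Y 1215/2597 = 46.8%, Plan X 902/1763 = 51.2% → Plan X
Plan Y wins each signup group but Plan X wins overall — the comparison reverses. Plan Y's customers skew toward referral, which has a lower base rate.

No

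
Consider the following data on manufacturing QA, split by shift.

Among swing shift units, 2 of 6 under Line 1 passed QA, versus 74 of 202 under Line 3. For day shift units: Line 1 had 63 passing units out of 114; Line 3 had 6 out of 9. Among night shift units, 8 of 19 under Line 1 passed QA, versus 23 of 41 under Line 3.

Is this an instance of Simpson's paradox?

Yes

Swing shift: Line 1 2/6 = 33.3%, Line 3 74/202 = 36.6% → Line 3
Day shift: Line 1 63/114 = 55.3%, Line 3 6/9 = 66.7% → Line 3
Night shift: Line 1 8/19 = 42.1%, Line 3 23/41 = 56.1% → Line 3
Overall: Line 1 73/139 = 52.5%, Line 3 103/252 = 40.9% → Line 1
Line 3 wins each shift group but Line 1 wins overall — the comparison reverses. Line 3's units skew toward swing shift, which has a lower base rate.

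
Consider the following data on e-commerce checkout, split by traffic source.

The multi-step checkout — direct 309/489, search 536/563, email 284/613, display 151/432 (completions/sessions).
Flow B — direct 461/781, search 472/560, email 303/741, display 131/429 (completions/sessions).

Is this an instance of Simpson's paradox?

Direct: the multi-step checkout 309/489 = 63.2%, Flow B 461/781 = 59.0% → the multi-step checkout
Search: the multi-step checkout 536/563 = 95.2%, Flow B 472/560 = 84.3% → the multi-step checkout
Email: the multi-step checkout 284/613 = 46.3%, Flow B 303/741 = 40.9% → the multi-step checkout
Display: the multi-step checkout 151/432 = 35.0%, Flow B 131/429 = 30.5% → the multi-step checkout
Overall: the multi-step checkout 1280/2097 = 61.0%, Flow B 1367/2511 = 54.4% → the multi-step checkout
The multi-step checkout wins overall and in every traffic group — no reversal.

No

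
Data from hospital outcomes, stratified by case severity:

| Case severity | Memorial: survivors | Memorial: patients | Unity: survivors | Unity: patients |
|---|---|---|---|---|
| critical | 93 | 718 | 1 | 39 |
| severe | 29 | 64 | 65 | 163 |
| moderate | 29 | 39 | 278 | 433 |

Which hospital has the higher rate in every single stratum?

Critical: Memorial 93/718 = 13.0%, Unity 1/39 = 2.6% → Memorial
Severe: Memorial 29/64 = 45.3%, Unity 65/163 = 39.9% → Memorial
Moderate: Memorial 29/39 = 74.4%, Unity 278/433 = 64.2% → Memorial
Memorial has the higher rate in all 3 groups.

Memorial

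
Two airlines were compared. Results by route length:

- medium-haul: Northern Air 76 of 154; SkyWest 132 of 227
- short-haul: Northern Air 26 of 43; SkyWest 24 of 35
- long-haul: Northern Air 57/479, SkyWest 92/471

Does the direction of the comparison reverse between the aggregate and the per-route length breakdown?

Medium-haul: Northern Air 76/154 = 49.4%, SkyWest 132/227 = 58.1% → SkyWest
Short-haul: Northern Air 26/43 = 60.5%, SkyWest 24/35 = 68.6% → SkyWest
Long-haul: Northern Air 57/479 = 11.9%, SkyWest 92/471 = 19.5% → SkyWest
Overall: Northern Air 159/676 = 23.5%, SkyWest 248/733 = 33.8% → SkyWest
SkyWest wins overall and in every route group — no reversal.

No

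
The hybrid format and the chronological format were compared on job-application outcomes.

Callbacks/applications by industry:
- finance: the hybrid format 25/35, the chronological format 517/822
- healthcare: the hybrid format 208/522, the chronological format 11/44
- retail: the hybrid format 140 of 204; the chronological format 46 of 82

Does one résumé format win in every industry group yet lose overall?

Yes

Finance: the hybrid format 25/35 = 71.4%, the chronological format 517/822 = 62.9% → the hybrid format
Healthcare: the hybrid format 208/522 = 39.8%, the chronological format 11/44 = 25.0% → the hybrid format
Retail: the hybrid format 140/204 = 68.6%, the chronological format 46/82 = 56.1% → the hybrid format
Overall: the hybrid format 373/761 = 49.0%, the chronological format 574/948 = 60.5% → the chronological format
The hybrid format wins each industry group but the chronological format wins overall — the comparison reverses. The hybrid format's applications skew toward healthcare, which has a lower base rate.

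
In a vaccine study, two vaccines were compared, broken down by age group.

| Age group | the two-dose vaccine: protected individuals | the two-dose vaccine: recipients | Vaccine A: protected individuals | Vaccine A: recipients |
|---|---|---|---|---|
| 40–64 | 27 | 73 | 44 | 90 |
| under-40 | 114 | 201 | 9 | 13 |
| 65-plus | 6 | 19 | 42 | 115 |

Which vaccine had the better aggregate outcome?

the two-dose vaccine

40–64: the two-dose vaccine 27/73 = 37.0%, Vaccine A 44/90 = 48.9% → Vaccine A
Under-40: the two-dose vaccine 114/201 = 56.7%, Vaccine A 9/13 = 69.2% → Vaccine A
65-plus: the two-dose vaccine 6/19 = 31.6%, Vaccine A 42/115 = 36.5% → Vaccine A
Overall: the two-dose vaccine 147/293 = 50.2%, Vaccine A 95/218 = 43.6% → the two-dose vaccine
(Vaccine A wins every age group but the two-dose vaccine wins overall — Vaccine A's recipients skew toward the low-rate 65-plus group.)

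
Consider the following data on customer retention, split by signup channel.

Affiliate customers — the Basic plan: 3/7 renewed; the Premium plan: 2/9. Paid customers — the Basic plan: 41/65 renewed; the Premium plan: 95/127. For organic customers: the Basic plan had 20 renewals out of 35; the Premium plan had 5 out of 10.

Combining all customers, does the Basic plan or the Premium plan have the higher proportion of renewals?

the Premium plan

Affiliate: the Basic plan 3/7 = 42.9%, the Premium plan 2/9 = 22.2% → the Basic plan
Paid: the Basic plan 41/65 = 63.1%, the Premium plan 95/127 = 74.8% → the Premium plan
Organic: the Basic plan 20/35 = 57.1%, the Premium plan 5/10 = 50.0% → the Basic plan
Overall: the Basic plan 64/107 = 59.8%, the Premium plan 102/146 = 69.9% → the Premium plan
(Neither sweeps every signup group, but the Premium plan has the higher pooled rate.)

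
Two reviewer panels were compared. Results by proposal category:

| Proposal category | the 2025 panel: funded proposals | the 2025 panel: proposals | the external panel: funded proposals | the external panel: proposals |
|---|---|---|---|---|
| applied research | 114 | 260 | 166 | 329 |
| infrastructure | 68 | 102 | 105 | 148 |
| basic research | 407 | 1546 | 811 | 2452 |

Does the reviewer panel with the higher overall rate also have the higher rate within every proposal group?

Yes

Applied research: the 2025 panel 114/260 = 43.8%, the external panel 166/329 = 50.5% → the external panel
Infrastructure: the 2025 panel 68/102 = 66.7%, the external panel 105/148 = 70.9% → the external panel
Basic research: the 2025 panel 407/1546 = 26.3%, the external panel 811/2452 = 33.1% → the external panel
Overall: the 2025 panel 589/1908 = 30.9%, the external panel 1082/2929 = 36.9% → the external panel
The external panel wins overall and in every proposal group — no reversal.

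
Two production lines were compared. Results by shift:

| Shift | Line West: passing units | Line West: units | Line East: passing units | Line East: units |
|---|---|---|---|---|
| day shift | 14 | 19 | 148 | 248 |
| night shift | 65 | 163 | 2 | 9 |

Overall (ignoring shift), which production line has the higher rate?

Day shift: Line West 14/19 = 73.7%, Line East 148/248 = 59.7% → Line West
Night shift: Line West 65/163 = 39.9%, Line East 2/9 = 22.2% → Line West
Overall: Line West 79/182 = 43.4%, Line East 150/257 = 58.4% → Line East
(Line West wins every shift group but Line East wins overall — Line West's units skew toward the low-rate night shift group.)

Line East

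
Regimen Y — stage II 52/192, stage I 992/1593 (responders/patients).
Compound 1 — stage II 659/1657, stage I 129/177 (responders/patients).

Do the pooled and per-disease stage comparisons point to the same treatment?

Stage II: Regimen Y 52/192 = 27.1%, Compound 1 659/1657 = 39.8% → Compound 1
Stage I: Regimen Y 992/1593 = 62.3%, Compound 1 129/177 = 72.9% → Compound 1
Overall: Regimen Y 1044/1785 = 58.5%, Compound 1 788/1834 = 43.0% → Regimen Y
Compound 1 wins each disease group but Regimen Y wins overall — the comparison reverses. Compound 1's patients skew toward stage II, which has a lower base rate.

No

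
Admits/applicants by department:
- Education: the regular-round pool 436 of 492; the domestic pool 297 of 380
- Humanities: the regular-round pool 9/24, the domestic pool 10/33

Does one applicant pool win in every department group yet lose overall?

Education: the regular-round pool 436/492 = 88.6%, the domestic pool 297/380 = 78.2% → the regular-round pool
Humanities: the regular-round pool 9/24 = 37.5%, the domestic pool 10/33 = 30.3% → the regular-round pool
Overall: the regular-round pool 445/516 = 86.2%, the domestic pool 307/413 = 74.3% → the regular-round pool
The regular-round pool wins overall and in every department group — no reversal.

No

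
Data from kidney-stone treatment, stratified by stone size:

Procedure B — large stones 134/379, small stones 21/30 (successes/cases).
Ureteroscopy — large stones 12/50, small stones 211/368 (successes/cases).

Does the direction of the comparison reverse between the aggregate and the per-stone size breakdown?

Large stones: Procedure B 134/379 = 35.4%, ureteroscopy 12/50 = 24.0% → Procedure B
Small stones: Procedure B 21/30 = 70.0%, ureteroscopy 211/368 = 57.3% → Procedure B
Overall: Procedure B 155/409 = 37.9%, ureteroscopy 223/418 = 53.3% → ureteroscopy
Procedure B wins each stone group but ureteroscopy wins overall — the comparison reverses. Procedure B's cases skew toward large stones, which has a lower base rate.

Yes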